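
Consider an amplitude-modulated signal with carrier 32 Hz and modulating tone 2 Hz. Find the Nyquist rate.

68 Hz

AM sidebands sit at fc ± fm = 30 Hz and 34 Hz.
Highest-frequency component: 34 Hz.
Nyquist rate = 2 × 34 Hz = 68 Hz.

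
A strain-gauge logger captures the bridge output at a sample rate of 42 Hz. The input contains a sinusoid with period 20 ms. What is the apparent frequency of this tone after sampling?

T = 20 ms → f = 1/T = 50 Hz.
50 Hz mod fs = 8 Hz.
8 Hz ≤ fs/2 = 21 Hz, appears at 8 Hz.

8 Hz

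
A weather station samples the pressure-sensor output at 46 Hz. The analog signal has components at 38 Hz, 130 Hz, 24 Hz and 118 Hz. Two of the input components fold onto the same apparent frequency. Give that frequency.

fs/2 = 23 Hz.
38 Hz > fs/2 = 23 Hz, folds to fs − 38 Hz = 8 Hz.
130 Hz mod fs = 38 Hz.
38 Hz > fs/2 = 23 Hz, folds to fs − 38 Hz = 8 Hz.
24 Hz > fs/2 = 23 Hz, folds to fs − 24 Hz = 22 Hz.
118 Hz mod fs = 26 Hz.
26 Hz > fs/2 = 23 Hz, folds to fs − 26 Hz = 20 Hz.
38 Hz and 130 Hz both map to 8 Hz.

8 Hz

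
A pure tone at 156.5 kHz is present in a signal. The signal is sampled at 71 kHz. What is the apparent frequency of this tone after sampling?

156.5 kHz mod fs = 14.5 kHz.
14.5 kHz ≤ fs/2 = 35.5 kHz, appears at 14.5 kHz.

14.5 kHz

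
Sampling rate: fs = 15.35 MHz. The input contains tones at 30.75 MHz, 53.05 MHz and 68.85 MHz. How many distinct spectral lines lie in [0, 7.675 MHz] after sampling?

3

fs/2 = 7.675 MHz.
30.75 MHz mod fs = 0.05 MHz.
0.05 MHz ≤ fs/2 = 7.675 MHz, appears at 0.05 MHz.
53.05 MHz mod fs = 7 MHz.
7 MHz ≤ fs/2 = 7.675 MHz, appears at 7 MHz.
68.85 MHz mod fs = 7.45 MHz.
7.45 MHz ≤ fs/2 = 7.675 MHz, appears at 7.45 MHz.
Distinct values: {0.05 MHz, 7 MHz, 7.45 MHz} → 3.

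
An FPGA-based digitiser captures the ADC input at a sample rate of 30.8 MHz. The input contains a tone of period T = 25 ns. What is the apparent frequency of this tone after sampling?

T = 25 ns → f = 1/T = 40 MHz.
40 MHz mod fs = 9.2 MHz.
9.2 MHz ≤ fs/2 = 15.4 MHz, appears at 9.2 MHz.

9.2 MHz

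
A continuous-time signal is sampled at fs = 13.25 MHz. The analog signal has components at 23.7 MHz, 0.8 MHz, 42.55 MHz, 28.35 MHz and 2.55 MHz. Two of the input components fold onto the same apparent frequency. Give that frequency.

2.8 MHz

fs/2 = 6.625 MHz.
23.7 MHz mod fs = 10.45 MHz.
10.45 MHz > fs/2 = 6.625 MHz, folds to fs − 10.45 MHz = 2.8 MHz.
0.8 MHz ≤ fs/2 = 6.625 MHz, passes unchanged.
42.55 MHz mod fs = 2.8 MHz.
2.8 MHz ≤ fs/2 = 6.625 MHz, appears at 2.8 MHz.
28.35 MHz mod fs = 1.85 MHz.
1.85 MHz ≤ fs/2 = 6.625 MHz, appears at 1.85 MHz.
2.55 MHz ≤ fs/2 = 6.625 MHz, passes unchanged.
23.7 MHz and 42.55 MHz both map to 2.8 MHz.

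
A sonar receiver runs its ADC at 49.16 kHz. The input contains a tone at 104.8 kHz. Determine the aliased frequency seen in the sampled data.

6.48 kHz

104.8 kHz mod fs = 6.48 kHz.
6.48 kHz ≤ fs/2 = 24.58 kHz, appears at 6.48 kHz.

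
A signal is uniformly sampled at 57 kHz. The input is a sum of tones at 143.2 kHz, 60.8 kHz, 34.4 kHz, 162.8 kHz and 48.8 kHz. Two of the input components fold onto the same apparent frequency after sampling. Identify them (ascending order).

48.8 kHz, 162.8 kHz

fs/2 = 28.5 kHz.
143.2 kHz mod fs = 29.2 kHz.
29.2 kHz > fs/2 = 28.5 kHz, folds to fs − 29.2 kHz = 27.8 kHz.
60.8 kHz mod fs = 3.8 kHz.
3.8 kHz ≤ fs/2 = 28.5 kHz, appears at 3.8 kHz.
34.4 kHz > fs/2 = 28.5 kHz, folds to fs − 34.4 kHz = 22.6 kHz.
162.8 kHz mod fs = 48.8 kHz.
48.8 kHz > fs/2 = 28.5 kHz, folds to fs − 48.8 kHz = 8.2 kHz.
48.8 kHz > fs/2 = 28.5 kHz, folds to fs − 48.8 kHz = 8.2 kHz.
48.8 kHz and 162.8 kHz both map to 8.2 kHz.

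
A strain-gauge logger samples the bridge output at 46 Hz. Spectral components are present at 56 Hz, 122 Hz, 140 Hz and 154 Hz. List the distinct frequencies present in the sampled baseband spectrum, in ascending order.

2 Hz, 10 Hz, 16 Hz

fs/2 = 23 Hz.
56 Hz mod fs = 10 Hz.
10 Hz ≤ fs/2 = 23 Hz, appears at 10 Hz.
122 Hz mod fs = 30 Hz.
30 Hz > fs/2 = 23 Hz, folds to fs − 30 Hz = 16 Hz.
140 Hz mod fs = 2 Hz.
2 Hz ≤ fs/2 = 23 Hz, appears at 2 Hz.
154 Hz mod fs = 16 Hz.
16 Hz ≤ fs/2 = 23 Hz, appears at 16 Hz.
Distinct values: {2 Hz, 10 Hz, 16 Hz}.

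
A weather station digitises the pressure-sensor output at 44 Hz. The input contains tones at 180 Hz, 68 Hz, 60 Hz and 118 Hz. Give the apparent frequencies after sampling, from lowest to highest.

fs/2 = 22 Hz.
180 Hz mod fs = 4 Hz.
4 Hz ≤ fs/2 = 22 Hz, appears at 4 Hz.
68 Hz mod fs = 24 Hz.
24 Hz > fs/2 = 22 Hz, folds to fs − 24 Hz = 20 Hz.
60 Hz mod fs = 16 Hz.
16 Hz ≤ fs/2 = 22 Hz, appears at 16 Hz.
118 Hz mod fs = 30 Hz.
30 Hz > fs/2 = 22 Hz, folds to fs − 30 Hz = 14 Hz.
Distinct values: {4 Hz, 14 Hz, 16 Hz, 20 Hz}.

4 Hz, 14 Hz, 16 Hz, 20 Hz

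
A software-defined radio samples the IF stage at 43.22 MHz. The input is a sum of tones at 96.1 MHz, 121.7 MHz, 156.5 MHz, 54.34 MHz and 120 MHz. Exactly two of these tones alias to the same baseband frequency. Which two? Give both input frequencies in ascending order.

fs/2 = 21.61 MHz.
96.1 MHz mod fs = 9.66 MHz.
9.66 MHz ≤ fs/2 = 21.61 MHz, appears at 9.66 MHz.
121.7 MHz mod fs = 35.26 MHz.
35.26 MHz > fs/2 = 21.61 MHz, folds to fs − 35.26 MHz = 7.96 MHz.
156.5 MHz mod fs = 26.84 MHz.
26.84 MHz > fs/2 = 21.61 MHz, folds to fs − 26.84 MHz = 16.38 MHz.
54.34 MHz mod fs = 11.12 MHz.
11.12 MHz ≤ fs/2 = 21.61 MHz, appears at 11.12 MHz.
120 MHz mod fs = 33.56 MHz.
33.56 MHz > fs/2 = 21.61 MHz, folds to fs − 33.56 MHz = 9.66 MHz.
96.1 MHz and 120 MHz both map to 9.66 MHz.

96.1 MHz, 120 MHz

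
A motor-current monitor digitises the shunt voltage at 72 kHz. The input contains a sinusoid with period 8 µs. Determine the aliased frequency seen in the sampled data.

19 kHz

T = 8 µs → f = 1/T = 125 kHz.
125 kHz mod fs = 53 kHz.
53 kHz > fs/2 = 36 kHz, folds to fs − 53 kHz = 19 kHz.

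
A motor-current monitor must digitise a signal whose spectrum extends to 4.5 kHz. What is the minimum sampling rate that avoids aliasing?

9 kHz

Nyquist rate = 2 × 4.5 kHz = 9 kHz.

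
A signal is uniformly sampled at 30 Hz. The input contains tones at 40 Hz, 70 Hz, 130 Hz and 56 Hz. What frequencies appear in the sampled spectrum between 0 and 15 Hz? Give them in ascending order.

4 Hz, 10 Hz

fs/2 = 15 Hz.
40 Hz mod fs = 10 Hz.
10 Hz ≤ fs/2 = 15 Hz, appears at 10 Hz.
70 Hz mod fs = 10 Hz.
10 Hz ≤ fs/2 = 15 Hz, appears at 10 Hz.
130 Hz mod fs = 10 Hz.
10 Hz ≤ fs/2 = 15 Hz, appears at 10 Hz.
56 Hz mod fs = 26 Hz.
26 Hz > fs/2 = 15 Hz, folds to fs − 26 Hz = 4 Hz.
Distinct values: {4 Hz, 10 Hz}.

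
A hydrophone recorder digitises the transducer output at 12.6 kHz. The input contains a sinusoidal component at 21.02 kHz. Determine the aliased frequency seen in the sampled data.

4.18 kHz

21.02 kHz mod fs = 8.42 kHz.
8.42 kHz > fs/2 = 6.3 kHz, folds to fs − 8.42 kHz = 4.18 kHz.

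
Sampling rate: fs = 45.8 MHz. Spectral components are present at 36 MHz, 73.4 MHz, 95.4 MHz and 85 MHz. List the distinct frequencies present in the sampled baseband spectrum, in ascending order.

fs/2 = 22.9 MHz.
36 MHz > fs/2 = 22.9 MHz, folds to fs − 36 MHz = 9.8 MHz.
73.4 MHz mod fs = 27.6 MHz.
27.6 MHz > fs/2 = 22.9 MHz, folds to fs − 27.6 MHz = 18.2 MHz.
95.4 MHz mod fs = 3.8 MHz.
3.8 MHz ≤ fs/2 = 22.9 MHz, appears at 3.8 MHz.
85 MHz mod fs = 39.2 MHz.
39.2 MHz > fs/2 = 22.9 MHz, folds to fs − 39.2 MHz = 6.6 MHz.
Distinct values: {3.8 MHz, 6.6 MHz, 9.8 MHz, 18.2 MHz}.

3.8 MHz, 6.6 MHz, 9.8 MHz, 18.2 MHz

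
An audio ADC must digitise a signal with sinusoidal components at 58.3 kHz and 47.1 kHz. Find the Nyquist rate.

116.6 kHz

Highest-frequency component: 58.3 kHz.
Nyquist rate = 2 × 58.3 kHz = 116.6 kHz.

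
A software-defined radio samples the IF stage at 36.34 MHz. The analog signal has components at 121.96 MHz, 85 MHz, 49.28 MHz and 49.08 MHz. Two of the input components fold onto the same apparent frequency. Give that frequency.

fs/2 = 18.17 MHz.
121.96 MHz mod fs = 12.94 MHz.
12.94 MHz ≤ fs/2 = 18.17 MHz, appears at 12.94 MHz.
85 MHz mod fs = 12.32 MHz.
12.32 MHz ≤ fs/2 = 18.17 MHz, appears at 12.32 MHz.
49.28 MHz mod fs = 12.94 MHz.
12.94 MHz ≤ fs/2 = 18.17 MHz, appears at 12.94 MHz.
49.08 MHz mod fs = 12.74 MHz.
12.74 MHz ≤ fs/2 = 18.17 MHz, appears at 12.74 MHz.
49.28 MHz and 121.96 MHz both map to 12.94 MHz.

12.94 MHz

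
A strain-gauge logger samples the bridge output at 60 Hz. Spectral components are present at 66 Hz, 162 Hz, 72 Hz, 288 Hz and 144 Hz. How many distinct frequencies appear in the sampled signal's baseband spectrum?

4

fs/2 = 30 Hz.
66 Hz mod fs = 6 Hz.
6 Hz ≤ fs/2 = 30 Hz, appears at 6 Hz.
162 Hz mod fs = 42 Hz.
42 Hz > fs/2 = 30 Hz, folds to fs − 42 Hz = 18 Hz.
72 Hz mod fs = 12 Hz.
12 Hz ≤ fs/2 = 30 Hz, appears at 12 Hz.
288 Hz mod fs = 48 Hz.
48 Hz > fs/2 = 30 Hz, folds to fs − 48 Hz = 12 Hz.
144 Hz mod fs = 24 Hz.
24 Hz ≤ fs/2 = 30 Hz, appears at 24 Hz.
Distinct values: {6 Hz, 12 Hz, 18 Hz, 24 Hz} → 4.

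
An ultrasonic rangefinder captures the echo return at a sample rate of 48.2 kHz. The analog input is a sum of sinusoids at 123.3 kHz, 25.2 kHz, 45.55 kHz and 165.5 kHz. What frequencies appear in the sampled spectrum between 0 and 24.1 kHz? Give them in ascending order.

fs/2 = 24.1 kHz.
123.3 kHz mod fs = 26.9 kHz.
26.9 kHz > fs/2 = 24.1 kHz, folds to fs − 26.9 kHz = 21.3 kHz.
25.2 kHz > fs/2 = 24.1 kHz, folds to fs − 25.2 kHz = 23 kHz.
45.55 kHz > fs/2 = 24.1 kHz, folds to fs − 45.55 kHz = 2.65 kHz.
165.5 kHz mod fs = 20.9 kHz.
20.9 kHz ≤ fs/2 = 24.1 kHz, appears at 20.9 kHz.
Distinct values: {2.65 kHz, 20.9 kHz, 21.3 kHz, 23 kHz}.

2.65 kHz, 20.9 kHz, 21.3 kHz, 23 kHz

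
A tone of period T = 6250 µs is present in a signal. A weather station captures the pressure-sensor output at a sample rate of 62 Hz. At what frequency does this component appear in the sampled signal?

26 Hz

T = 6250 µs → f = 1/T = 160 Hz.
160 Hz mod fs = 36 Hz.
36 Hz > fs/2 = 31 Hz, folds to fs − 36 Hz = 26 Hz.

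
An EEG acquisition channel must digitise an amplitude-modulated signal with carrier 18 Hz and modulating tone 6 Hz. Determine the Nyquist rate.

48 Hz

AM sidebands sit at fc ± fm = 12 Hz and 24 Hz.
Highest-frequency component: 24 Hz.
Nyquist rate = 2 × 24 Hz = 48 Hz.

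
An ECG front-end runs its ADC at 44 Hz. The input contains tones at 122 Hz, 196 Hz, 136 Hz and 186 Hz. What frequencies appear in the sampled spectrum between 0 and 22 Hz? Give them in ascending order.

4 Hz, 10 Hz, 20 Hz

fs/2 = 22 Hz.
122 Hz mod fs = 34 Hz.
34 Hz > fs/2 = 22 Hz, folds to fs − 34 Hz = 10 Hz.
196 Hz mod fs = 20 Hz.
20 Hz ≤ fs/2 = 22 Hz, appears at 20 Hz.
136 Hz mod fs = 4 Hz.
4 Hz ≤ fs/2 = 22 Hz, appears at 4 Hz.
186 Hz mod fs = 10 Hz.
10 Hz ≤ fs/2 = 22 Hz, appears at 10 Hz.
Distinct values: {4 Hz, 10 Hz, 20 Hz}.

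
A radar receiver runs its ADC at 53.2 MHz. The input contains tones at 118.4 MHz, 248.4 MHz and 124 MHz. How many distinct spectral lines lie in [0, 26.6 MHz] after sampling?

fs/2 = 26.6 MHz.
118.4 MHz mod fs = 12 MHz.
12 MHz ≤ fs/2 = 26.6 MHz, appears at 12 MHz.
248.4 MHz mod fs = 35.6 MHz.
35.6 MHz > fs/2 = 26.6 MHz, folds to fs − 35.6 MHz = 17.6 MHz.
124 MHz mod fs = 17.6 MHz.
17.6 MHz ≤ fs/2 = 26.6 MHz, appears at 17.6 MHz.
Distinct values: {12 MHz, 17.6 MHz} → 2.

2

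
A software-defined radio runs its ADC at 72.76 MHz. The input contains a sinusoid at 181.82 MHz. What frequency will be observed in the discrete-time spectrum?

36.3 MHz

181.82 MHz mod fs = 36.3 MHz.
36.3 MHz ≤ fs/2 = 36.38 MHz, appears at 36.3 MHz.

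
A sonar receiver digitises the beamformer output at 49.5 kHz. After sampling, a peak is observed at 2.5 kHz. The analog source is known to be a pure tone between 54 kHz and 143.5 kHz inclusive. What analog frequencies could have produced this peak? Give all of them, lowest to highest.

Frequencies that alias to 2.5 kHz are k·fs ± 2.5 kHz for integer k ≥ 0.
k=0: 2.5 kHz.
k=1: 47 kHz, 52 kHz.
k=2: 96.5 kHz, 101.5 kHz.
k=3: 146 kHz, 151 kHz.
Within [54 kHz, 143.5 kHz]: 96.5 kHz, 101.5 kHz.

96.5 kHz, 101.5 kHz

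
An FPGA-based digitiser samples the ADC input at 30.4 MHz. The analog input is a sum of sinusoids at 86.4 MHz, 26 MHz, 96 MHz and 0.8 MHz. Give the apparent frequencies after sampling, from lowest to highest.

0.8 MHz, 4.4 MHz, 4.8 MHz

fs/2 = 15.2 MHz.
86.4 MHz mod fs = 25.6 MHz.
25.6 MHz > fs/2 = 15.2 MHz, folds to fs − 25.6 MHz = 4.8 MHz.
26 MHz > fs/2 = 15.2 MHz, folds to fs − 26 MHz = 4.4 MHz.
96 MHz mod fs = 4.8 MHz.
4.8 MHz ≤ fs/2 = 15.2 MHz, appears at 4.8 MHz.
0.8 MHz ≤ fs/2 = 15.2 MHz, passes unchanged.
Distinct values: {0.8 MHz, 4.4 MHz, 4.8 MHz}.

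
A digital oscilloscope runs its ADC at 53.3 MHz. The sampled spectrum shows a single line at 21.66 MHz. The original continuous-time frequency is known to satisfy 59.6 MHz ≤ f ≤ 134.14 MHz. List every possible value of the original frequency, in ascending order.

Frequencies that alias to 21.66 MHz are k·fs ± 21.66 MHz for integer k ≥ 0.
k=0: 21.66 MHz.
k=1: 31.64 MHz, 74.96 MHz.
k=2: 84.94 MHz, 128.26 MHz.
k=3: 138.24 MHz, 181.56 MHz.
Within [59.6 MHz, 134.14 MHz]: 74.96 MHz, 84.94 MHz, 128.26 MHz.

74.96 MHz, 84.94 MHz, 128.26 MHz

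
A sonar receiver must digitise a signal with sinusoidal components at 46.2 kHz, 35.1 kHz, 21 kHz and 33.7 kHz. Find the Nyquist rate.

92.4 kHz

Highest-frequency component: 46.2 kHz.
Nyquist rate = 2 × 46.2 kHz = 92.4 kHz.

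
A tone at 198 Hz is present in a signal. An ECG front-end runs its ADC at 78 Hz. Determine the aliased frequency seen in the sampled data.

36 Hz

198 Hz mod fs = 42 Hz.
42 Hz > fs/2 = 39 Hz, folds to fs − 42 Hz = 36 Hz.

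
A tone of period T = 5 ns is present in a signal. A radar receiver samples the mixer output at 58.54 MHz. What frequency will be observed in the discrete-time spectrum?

24.38 MHz

T = 5 ns → f = 1/T = 200 MHz.
200 MHz mod fs = 24.38 MHz.
24.38 MHz ≤ fs/2 = 29.27 MHz, appears at 24.38 MHz.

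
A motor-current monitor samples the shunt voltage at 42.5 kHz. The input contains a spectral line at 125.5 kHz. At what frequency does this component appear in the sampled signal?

2 kHz

125.5 kHz mod fs = 40.5 kHz.
40.5 kHz > fs/2 = 21.25 kHz, folds to fs − 40.5 kHz = 2 kHz.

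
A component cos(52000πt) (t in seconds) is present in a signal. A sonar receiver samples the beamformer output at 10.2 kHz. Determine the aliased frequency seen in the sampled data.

4.6 kHz

ω = 52000π rad/s → f = ω/(2π) = 26000 Hz = 26 kHz.
26 kHz mod fs = 5.6 kHz.
5.6 kHz > fs/2 = 5.1 kHz, folds to fs − 5.6 kHz = 4.6 kHz.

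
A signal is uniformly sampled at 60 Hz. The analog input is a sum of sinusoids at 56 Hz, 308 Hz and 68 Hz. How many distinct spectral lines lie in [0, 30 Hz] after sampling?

2

fs/2 = 30 Hz.
56 Hz > fs/2 = 30 Hz, folds to fs − 56 Hz = 4 Hz.
308 Hz mod fs = 8 Hz.
8 Hz ≤ fs/2 = 30 Hz, appears at 8 Hz.
68 Hz mod fs = 8 Hz.
8 Hz ≤ fs/2 = 30 Hz, appears at 8 Hz.
Distinct values: {4 Hz, 8 Hz} → 2.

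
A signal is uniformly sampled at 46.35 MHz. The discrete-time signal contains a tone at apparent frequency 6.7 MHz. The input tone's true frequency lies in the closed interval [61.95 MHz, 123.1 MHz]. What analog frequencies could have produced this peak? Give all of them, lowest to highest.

Frequencies that alias to 6.7 MHz are k·fs ± 6.7 MHz for integer k ≥ 0.
k=0: 6.7 MHz.
k=1: 39.65 MHz, 53.05 MHz.
k=2: 86 MHz, 99.4 MHz.
k=3: 132.35 MHz, 145.75 MHz.
Within [61.95 MHz, 123.1 MHz]: 86 MHz, 99.4 MHz.

86 MHz, 99.4 MHz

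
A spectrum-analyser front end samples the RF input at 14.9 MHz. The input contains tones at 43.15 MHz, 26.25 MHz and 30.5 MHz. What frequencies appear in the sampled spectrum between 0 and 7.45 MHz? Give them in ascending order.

fs/2 = 7.45 MHz.
43.15 MHz mod fs = 13.35 MHz.
13.35 MHz > fs/2 = 7.45 MHz, folds to fs − 13.35 MHz = 1.55 MHz.
26.25 MHz mod fs = 11.35 MHz.
11.35 MHz > fs/2 = 7.45 MHz, folds to fs − 11.35 MHz = 3.55 MHz.
30.5 MHz mod fs = 0.7 MHz.
0.7 MHz ≤ fs/2 = 7.45 MHz, appears at 0.7 MHz.
Distinct values: {0.7 MHz, 1.55 MHz, 3.55 MHz}.

0.7 MHz, 1.55 MHz, 3.55 MHz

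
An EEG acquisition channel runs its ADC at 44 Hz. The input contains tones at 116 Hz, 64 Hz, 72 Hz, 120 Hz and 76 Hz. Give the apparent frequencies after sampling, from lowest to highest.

12 Hz, 16 Hz, 20 Hz

fs/2 = 22 Hz.
116 Hz mod fs = 28 Hz.
28 Hz > fs/2 = 22 Hz, folds to fs − 28 Hz = 16 Hz.
64 Hz mod fs = 20 Hz.
20 Hz ≤ fs/2 = 22 Hz, appears at 20 Hz.
72 Hz mod fs = 28 Hz.
28 Hz > fs/2 = 22 Hz, folds to fs − 28 Hz = 16 Hz.
120 Hz mod fs = 32 Hz.
32 Hz > fs/2 = 22 Hz, folds to fs − 32 Hz = 12 Hz.
76 Hz mod fs = 32 Hz.
32 Hz > fs/2 = 22 Hz, folds to fs − 32 Hz = 12 Hz.
Distinct values: {12 Hz, 16 Hz, 20 Hz}.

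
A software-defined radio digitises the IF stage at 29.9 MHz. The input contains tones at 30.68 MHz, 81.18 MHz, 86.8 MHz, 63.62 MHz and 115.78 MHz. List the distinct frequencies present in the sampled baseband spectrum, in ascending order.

fs/2 = 14.95 MHz.
30.68 MHz mod fs = 0.78 MHz.
0.78 MHz ≤ fs/2 = 14.95 MHz, appears at 0.78 MHz.
81.18 MHz mod fs = 21.38 MHz.
21.38 MHz > fs/2 = 14.95 MHz, folds to fs − 21.38 MHz = 8.52 MHz.
86.8 MHz mod fs = 27 MHz.
27 MHz > fs/2 = 14.95 MHz, folds to fs − 27 MHz = 2.9 MHz.
63.62 MHz mod fs = 3.82 MHz.
3.82 MHz ≤ fs/2 = 14.95 MHz, appears at 3.82 MHz.
115.78 MHz mod fs = 26.08 MHz.
26.08 MHz > fs/2 = 14.95 MHz, folds to fs − 26.08 MHz = 3.82 MHz.
Distinct values: {0.78 MHz, 2.9 MHz, 3.82 MHz, 8.52 MHz}.

0.78 MHz, 2.9 MHz, 3.82 MHz, 8.52 MHz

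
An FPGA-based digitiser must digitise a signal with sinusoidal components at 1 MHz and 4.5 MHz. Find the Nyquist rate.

9 MHz

Highest-frequency component: 4.5 MHz.
Nyquist rate = 2 × 4.5 MHz = 9 MHz.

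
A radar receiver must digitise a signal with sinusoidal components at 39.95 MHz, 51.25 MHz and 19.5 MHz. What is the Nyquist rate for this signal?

102.5 MHz

Highest-frequency component: 51.25 MHz.
Nyquist rate = 2 × 51.25 MHz = 102.5 MHz.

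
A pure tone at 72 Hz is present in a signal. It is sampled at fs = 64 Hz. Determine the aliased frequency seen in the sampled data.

72 Hz mod fs = 8 Hz.
8 Hz ≤ fs/2 = 32 Hz, appears at 8 Hz.

8 Hz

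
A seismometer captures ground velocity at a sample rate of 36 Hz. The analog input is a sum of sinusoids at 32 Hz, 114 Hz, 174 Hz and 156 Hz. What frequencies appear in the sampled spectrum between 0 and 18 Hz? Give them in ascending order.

4 Hz, 6 Hz, 12 Hz

fs/2 = 18 Hz.
32 Hz > fs/2 = 18 Hz, folds to fs − 32 Hz = 4 Hz.
114 Hz mod fs = 6 Hz.
6 Hz ≤ fs/2 = 18 Hz, appears at 6 Hz.
174 Hz mod fs = 30 Hz.
30 Hz > fs/2 = 18 Hz, folds to fs − 30 Hz = 6 Hz.
156 Hz mod fs = 12 Hz.
12 Hz ≤ fs/2 = 18 Hz, appears at 12 Hz.
Distinct values: {4 Hz, 6 Hz, 12 Hz}.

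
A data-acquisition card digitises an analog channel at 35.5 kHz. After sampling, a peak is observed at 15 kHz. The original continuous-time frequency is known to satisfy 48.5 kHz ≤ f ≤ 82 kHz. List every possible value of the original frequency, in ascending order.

50.5 kHz, 56 kHz

Frequencies that alias to 15 kHz are k·fs ± 15 kHz for integer k ≥ 0.
k=0: 15 kHz.
k=1: 20.5 kHz, 50.5 kHz.
k=2: 56 kHz, 86 kHz.
k=3: 91.5 kHz, 121.5 kHz.
Within [48.5 kHz, 82 kHz]: 50.5 kHz, 56 kHz.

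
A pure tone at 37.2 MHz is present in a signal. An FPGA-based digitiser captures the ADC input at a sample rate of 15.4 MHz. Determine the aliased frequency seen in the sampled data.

37.2 MHz mod fs = 6.4 MHz.
6.4 MHz ≤ fs/2 = 7.7 MHz, appears at 6.4 MHz.

6.4 MHz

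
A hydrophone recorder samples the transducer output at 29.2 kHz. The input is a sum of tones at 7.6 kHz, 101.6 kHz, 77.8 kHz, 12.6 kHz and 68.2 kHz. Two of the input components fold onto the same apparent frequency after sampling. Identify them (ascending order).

fs/2 = 14.6 kHz.
7.6 kHz ≤ fs/2 = 14.6 kHz, passes unchanged.
101.6 kHz mod fs = 14 kHz.
14 kHz ≤ fs/2 = 14.6 kHz, appears at 14 kHz.
77.8 kHz mod fs = 19.4 kHz.
19.4 kHz > fs/2 = 14.6 kHz, folds to fs − 19.4 kHz = 9.8 kHz.
12.6 kHz ≤ fs/2 = 14.6 kHz, passes unchanged.
68.2 kHz mod fs = 9.8 kHz.
9.8 kHz ≤ fs/2 = 14.6 kHz, appears at 9.8 kHz.
68.2 kHz and 77.8 kHz both map to 9.8 kHz.

68.2 kHz, 77.8 kHz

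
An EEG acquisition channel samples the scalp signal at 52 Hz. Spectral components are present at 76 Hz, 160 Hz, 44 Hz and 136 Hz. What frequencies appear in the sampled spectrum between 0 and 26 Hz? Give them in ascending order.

fs/2 = 26 Hz.
76 Hz mod fs = 24 Hz.
24 Hz ≤ fs/2 = 26 Hz, appears at 24 Hz.
160 Hz mod fs = 4 Hz.
4 Hz ≤ fs/2 = 26 Hz, appears at 4 Hz.
44 Hz > fs/2 = 26 Hz, folds to fs − 44 Hz = 8 Hz.
136 Hz mod fs = 32 Hz.
32 Hz > fs/2 = 26 Hz, folds to fs − 32 Hz = 20 Hz.
Distinct values: {4 Hz, 8 Hz, 20 Hz, 24 Hz}.

4 Hz, 8 Hz, 20 Hz, 24 Hz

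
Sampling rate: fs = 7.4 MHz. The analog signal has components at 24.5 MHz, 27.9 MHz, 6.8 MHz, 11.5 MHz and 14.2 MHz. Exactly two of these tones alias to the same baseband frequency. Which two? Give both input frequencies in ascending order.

6.8 MHz, 14.2 MHz

fs/2 = 3.7 MHz.
24.5 MHz mod fs = 2.3 MHz.
2.3 MHz ≤ fs/2 = 3.7 MHz, appears at 2.3 MHz.
27.9 MHz mod fs = 5.7 MHz.
5.7 MHz > fs/2 = 3.7 MHz, folds to fs − 5.7 MHz = 1.7 MHz.
6.8 MHz > fs/2 = 3.7 MHz, folds to fs − 6.8 MHz = 0.6 MHz.
11.5 MHz mod fs = 4.1 MHz.
4.1 MHz > fs/2 = 3.7 MHz, folds to fs − 4.1 MHz = 3.3 MHz.
14.2 MHz mod fs = 6.8 MHz.
6.8 MHz > fs/2 = 3.7 MHz, folds to fs − 6.8 MHz = 0.6 MHz.
6.8 MHz and 14.2 MHz both map to 0.6 MHz.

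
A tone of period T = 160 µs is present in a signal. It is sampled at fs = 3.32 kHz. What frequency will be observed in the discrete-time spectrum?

0.39 kHz

T = 160 µs → f = 1/T = 6.25 kHz.
6.25 kHz mod fs = 2.93 kHz.
2.93 kHz > fs/2 = 1.66 kHz, folds to fs − 2.93 kHz = 0.39 kHz.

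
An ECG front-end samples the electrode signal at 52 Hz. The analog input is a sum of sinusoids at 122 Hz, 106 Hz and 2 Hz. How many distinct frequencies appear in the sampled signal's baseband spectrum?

fs/2 = 26 Hz.
122 Hz mod fs = 18 Hz.
18 Hz ≤ fs/2 = 26 Hz, appears at 18 Hz.
106 Hz mod fs = 2 Hz.
2 Hz ≤ fs/2 = 26 Hz, appears at 2 Hz.
2 Hz ≤ fs/2 = 26 Hz, passes unchanged.
Distinct values: {2 Hz, 18 Hz} → 2.

2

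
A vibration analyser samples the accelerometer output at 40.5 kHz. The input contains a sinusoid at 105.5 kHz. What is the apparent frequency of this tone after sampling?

16 kHz

105.5 kHz mod fs = 24.5 kHz.
24.5 kHz > fs/2 = 20.25 kHz, folds to fs − 24.5 kHz = 16 kHz.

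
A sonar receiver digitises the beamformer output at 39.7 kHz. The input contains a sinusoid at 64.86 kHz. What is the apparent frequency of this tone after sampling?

14.54 kHz

64.86 kHz mod fs = 25.16 kHz.
25.16 kHz > fs/2 = 19.85 kHz, folds to fs − 25.16 kHz = 14.54 kHz.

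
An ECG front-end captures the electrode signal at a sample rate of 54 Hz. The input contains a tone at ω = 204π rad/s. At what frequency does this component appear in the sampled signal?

ω = 204π rad/s → f = ω/(2π) = 102 Hz.
102 Hz mod fs = 48 Hz.
48 Hz > fs/2 = 27 Hz, folds to fs − 48 Hz = 6 Hz.

6 Hz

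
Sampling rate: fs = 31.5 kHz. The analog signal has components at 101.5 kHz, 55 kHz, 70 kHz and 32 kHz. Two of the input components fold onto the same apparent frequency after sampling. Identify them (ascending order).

fs/2 = 15.75 kHz.
101.5 kHz mod fs = 7 kHz.
7 kHz ≤ fs/2 = 15.75 kHz, appears at 7 kHz.
55 kHz mod fs = 23.5 kHz.
23.5 kHz > fs/2 = 15.75 kHz, folds to fs − 23.5 kHz = 8 kHz.
70 kHz mod fs = 7 kHz.
7 kHz ≤ fs/2 = 15.75 kHz, appears at 7 kHz.
32 kHz mod fs = 0.5 kHz.
0.5 kHz ≤ fs/2 = 15.75 kHz, appears at 0.5 kHz.
70 kHz and 101.5 kHz both map to 7 kHz.

70 kHz, 101.5 kHz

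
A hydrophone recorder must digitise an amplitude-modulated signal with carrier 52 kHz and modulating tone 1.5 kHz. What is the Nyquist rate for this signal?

107 kHz

AM sidebands sit at fc ± fm = 50.5 kHz and 53.5 kHz.
Highest-frequency component: 53.5 kHz.
Nyquist rate = 2 × 53.5 kHz = 107 kHz.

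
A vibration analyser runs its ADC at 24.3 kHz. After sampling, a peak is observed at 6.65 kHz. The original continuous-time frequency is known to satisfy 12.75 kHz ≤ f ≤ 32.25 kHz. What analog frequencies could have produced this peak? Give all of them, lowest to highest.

Frequencies that alias to 6.65 kHz are k·fs ± 6.65 kHz for integer k ≥ 0.
k=0: 6.65 kHz.
k=1: 17.65 kHz, 30.95 kHz.
k=2: 41.95 kHz, 55.25 kHz.
Within [12.75 kHz, 32.25 kHz]: 17.65 kHz, 30.95 kHz.

17.65 kHz, 30.95 kHz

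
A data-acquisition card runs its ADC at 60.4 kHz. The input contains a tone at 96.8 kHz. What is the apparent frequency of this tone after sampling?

96.8 kHz mod fs = 36.4 kHz.
36.4 kHz > fs/2 = 30.2 kHz, folds to fs − 36.4 kHz = 24 kHz.

24 kHz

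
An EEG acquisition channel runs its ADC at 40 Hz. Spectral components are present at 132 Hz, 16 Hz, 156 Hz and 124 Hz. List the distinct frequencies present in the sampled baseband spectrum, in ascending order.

fs/2 = 20 Hz.
132 Hz mod fs = 12 Hz.
12 Hz ≤ fs/2 = 20 Hz, appears at 12 Hz.
16 Hz ≤ fs/2 = 20 Hz, passes unchanged.
156 Hz mod fs = 36 Hz.
36 Hz > fs/2 = 20 Hz, folds to fs − 36 Hz = 4 Hz.
124 Hz mod fs = 4 Hz.
4 Hz ≤ fs/2 = 20 Hz, appears at 4 Hz.
Distinct values: {4 Hz, 12 Hz, 16 Hz}.

4 Hz, 12 Hz, 16 Hz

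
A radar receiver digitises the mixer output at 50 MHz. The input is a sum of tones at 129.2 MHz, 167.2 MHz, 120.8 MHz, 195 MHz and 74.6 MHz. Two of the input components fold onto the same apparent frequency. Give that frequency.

20.8 MHz

fs/2 = 25 MHz.
129.2 MHz mod fs = 29.2 MHz.
29.2 MHz > fs/2 = 25 MHz, folds to fs − 29.2 MHz = 20.8 MHz.
167.2 MHz mod fs = 17.2 MHz.
17.2 MHz ≤ fs/2 = 25 MHz, appears at 17.2 MHz.
120.8 MHz mod fs = 20.8 MHz.
20.8 MHz ≤ fs/2 = 25 MHz, appears at 20.8 MHz.
195 MHz mod fs = 45 MHz.
45 MHz > fs/2 = 25 MHz, folds to fs − 45 MHz = 5 MHz.
74.6 MHz mod fs = 24.6 MHz.
24.6 MHz ≤ fs/2 = 25 MHz, appears at 24.6 MHz.
120.8 MHz and 129.2 MHz both map to 20.8 MHz.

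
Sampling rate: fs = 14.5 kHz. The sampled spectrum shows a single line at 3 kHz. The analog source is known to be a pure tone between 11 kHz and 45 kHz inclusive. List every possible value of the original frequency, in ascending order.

11.5 kHz, 17.5 kHz, 26 kHz, 32 kHz, 40.5 kHz

Frequencies that alias to 3 kHz are k·fs ± 3 kHz for integer k ≥ 0.
k=0: 3 kHz.
k=1: 11.5 kHz, 17.5 kHz.
k=2: 26 kHz, 32 kHz.
k=3: 40.5 kHz, 46.5 kHz.
k=4: 55 kHz, 61 kHz.
Within [11 kHz, 45 kHz]: 11.5 kHz, 17.5 kHz, 26 kHz, 32 kHz, 40.5 kHz.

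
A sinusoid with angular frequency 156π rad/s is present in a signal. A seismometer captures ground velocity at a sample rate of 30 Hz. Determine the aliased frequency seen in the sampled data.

ω = 156π rad/s → f = ω/(2π) = 78 Hz.
78 Hz mod fs = 18 Hz.
18 Hz > fs/2 = 15 Hz, folds to fs − 18 Hz = 12 Hz.

12 Hz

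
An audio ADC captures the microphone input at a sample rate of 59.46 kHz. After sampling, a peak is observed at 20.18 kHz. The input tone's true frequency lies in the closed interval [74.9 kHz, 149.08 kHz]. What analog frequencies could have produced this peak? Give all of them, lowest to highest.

79.64 kHz, 98.74 kHz, 139.1 kHz

Frequencies that alias to 20.18 kHz are k·fs ± 20.18 kHz for integer k ≥ 0.
k=0: 20.18 kHz.
k=1: 39.28 kHz, 79.64 kHz.
k=2: 98.74 kHz, 139.1 kHz.
k=3: 158.2 kHz, 198.56 kHz.
Within [74.9 kHz, 149.08 kHz]: 79.64 kHz, 98.74 kHz, 139.1 kHz.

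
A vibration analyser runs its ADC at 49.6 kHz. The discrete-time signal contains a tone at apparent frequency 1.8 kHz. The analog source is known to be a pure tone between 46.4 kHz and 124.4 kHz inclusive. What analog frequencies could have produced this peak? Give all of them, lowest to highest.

47.8 kHz, 51.4 kHz, 97.4 kHz, 101 kHz

Frequencies that alias to 1.8 kHz are k·fs ± 1.8 kHz for integer k ≥ 0.
k=0: 1.8 kHz.
k=1: 47.8 kHz, 51.4 kHz.
k=2: 97.4 kHz, 101 kHz.
k=3: 147 kHz, 150.6 kHz.
Within [46.4 kHz, 124.4 kHz]: 47.8 kHz, 51.4 kHz, 97.4 kHz, 101 kHz.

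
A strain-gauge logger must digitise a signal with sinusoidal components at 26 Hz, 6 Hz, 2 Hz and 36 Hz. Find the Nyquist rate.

72 Hz

Highest-frequency component: 36 Hz.
Nyquist rate = 2 × 36 Hz = 72 Hz.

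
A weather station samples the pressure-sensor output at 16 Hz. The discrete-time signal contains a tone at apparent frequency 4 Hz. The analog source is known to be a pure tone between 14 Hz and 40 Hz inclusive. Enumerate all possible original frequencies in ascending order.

Frequencies that alias to 4 Hz are k·fs ± 4 Hz for integer k ≥ 0.
k=0: 4 Hz.
k=1: 12 Hz, 20 Hz.
k=2: 28 Hz, 36 Hz.
k=3: 44 Hz, 52 Hz.
Within [14 Hz, 40 Hz]: 20 Hz, 28 Hz, 36 Hz.

20 Hz, 28 Hz, 36 Hz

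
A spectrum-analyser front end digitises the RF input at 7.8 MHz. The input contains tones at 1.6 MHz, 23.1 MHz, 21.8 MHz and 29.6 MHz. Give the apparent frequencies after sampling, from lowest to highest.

0.3 MHz, 1.6 MHz

fs/2 = 3.9 MHz.
1.6 MHz ≤ fs/2 = 3.9 MHz, passes unchanged.
23.1 MHz mod fs = 7.5 MHz.
7.5 MHz > fs/2 = 3.9 MHz, folds to fs − 7.5 MHz = 0.3 MHz.
21.8 MHz mod fs = 6.2 MHz.
6.2 MHz > fs/2 = 3.9 MHz, folds to fs − 6.2 MHz = 1.6 MHz.
29.6 MHz mod fs = 6.2 MHz.
6.2 MHz > fs/2 = 3.9 MHz, folds to fs − 6.2 MHz = 1.6 MHz.
Distinct values: {0.3 MHz, 1.6 MHz}.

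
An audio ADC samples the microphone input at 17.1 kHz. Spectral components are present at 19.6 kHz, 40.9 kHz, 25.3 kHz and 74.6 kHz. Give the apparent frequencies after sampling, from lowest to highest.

2.5 kHz, 6.2 kHz, 6.7 kHz, 8.2 kHz

fs/2 = 8.55 kHz.
19.6 kHz mod fs = 2.5 kHz.
2.5 kHz ≤ fs/2 = 8.55 kHz, appears at 2.5 kHz.
40.9 kHz mod fs = 6.7 kHz.
6.7 kHz ≤ fs/2 = 8.55 kHz, appears at 6.7 kHz.
25.3 kHz mod fs = 8.2 kHz.
8.2 kHz ≤ fs/2 = 8.55 kHz, appears at 8.2 kHz.
74.6 kHz mod fs = 6.2 kHz.
6.2 kHz ≤ fs/2 = 8.55 kHz, appears at 6.2 kHz.
Distinct values: {2.5 kHz, 6.2 kHz, 6.7 kHz, 8.2 kHz}.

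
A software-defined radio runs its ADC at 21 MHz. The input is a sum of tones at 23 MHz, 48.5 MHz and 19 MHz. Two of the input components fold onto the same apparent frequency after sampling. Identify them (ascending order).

fs/2 = 10.5 MHz.
23 MHz mod fs = 2 MHz.
2 MHz ≤ fs/2 = 10.5 MHz, appears at 2 MHz.
48.5 MHz mod fs = 6.5 MHz.
6.5 MHz ≤ fs/2 = 10.5 MHz, appears at 6.5 MHz.
19 MHz > fs/2 = 10.5 MHz, folds to fs − 19 MHz = 2 MHz.
19 MHz and 23 MHz both map to 2 MHz.

19 MHz, 23 MHz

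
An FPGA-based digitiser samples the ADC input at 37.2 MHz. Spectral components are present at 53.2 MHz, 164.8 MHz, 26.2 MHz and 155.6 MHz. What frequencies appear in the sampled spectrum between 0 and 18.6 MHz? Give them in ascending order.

fs/2 = 18.6 MHz.
53.2 MHz mod fs = 16 MHz.
16 MHz ≤ fs/2 = 18.6 MHz, appears at 16 MHz.
164.8 MHz mod fs = 16 MHz.
16 MHz ≤ fs/2 = 18.6 MHz, appears at 16 MHz.
26.2 MHz > fs/2 = 18.6 MHz, folds to fs − 26.2 MHz = 11 MHz.
155.6 MHz mod fs = 6.8 MHz.
6.8 MHz ≤ fs/2 = 18.6 MHz, appears at 6.8 MHz.
Distinct values: {6.8 MHz, 11 MHz, 16 MHz}.

6.8 MHz, 11 MHz, 16 MHz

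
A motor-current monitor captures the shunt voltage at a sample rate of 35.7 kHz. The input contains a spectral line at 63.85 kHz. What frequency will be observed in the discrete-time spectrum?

7.55 kHz

63.85 kHz mod fs = 28.15 kHz.
28.15 kHz > fs/2 = 17.85 kHz, folds to fs − 28.15 kHz = 7.55 kHz.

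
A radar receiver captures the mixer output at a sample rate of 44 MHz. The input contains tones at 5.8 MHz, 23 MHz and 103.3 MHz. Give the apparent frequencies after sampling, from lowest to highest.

fs/2 = 22 MHz.
5.8 MHz ≤ fs/2 = 22 MHz, passes unchanged.
23 MHz > fs/2 = 22 MHz, folds to fs − 23 MHz = 21 MHz.
103.3 MHz mod fs = 15.3 MHz.
15.3 MHz ≤ fs/2 = 22 MHz, appears at 15.3 MHz.
Distinct values: {5.8 MHz, 15.3 MHz, 21 MHz}.

5.8 MHz, 15.3 MHz, 21 MHz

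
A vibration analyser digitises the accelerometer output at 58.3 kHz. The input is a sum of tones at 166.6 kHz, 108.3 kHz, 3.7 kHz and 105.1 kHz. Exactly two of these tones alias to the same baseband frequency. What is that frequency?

8.3 kHz

fs/2 = 29.15 kHz.
166.6 kHz mod fs = 50 kHz.
50 kHz > fs/2 = 29.15 kHz, folds to fs − 50 kHz = 8.3 kHz.
108.3 kHz mod fs = 50 kHz.
50 kHz > fs/2 = 29.15 kHz, folds to fs − 50 kHz = 8.3 kHz.
3.7 kHz ≤ fs/2 = 29.15 kHz, passes unchanged.
105.1 kHz mod fs = 46.8 kHz.
46.8 kHz > fs/2 = 29.15 kHz, folds to fs − 46.8 kHz = 11.5 kHz.
108.3 kHz and 166.6 kHz both map to 8.3 kHz.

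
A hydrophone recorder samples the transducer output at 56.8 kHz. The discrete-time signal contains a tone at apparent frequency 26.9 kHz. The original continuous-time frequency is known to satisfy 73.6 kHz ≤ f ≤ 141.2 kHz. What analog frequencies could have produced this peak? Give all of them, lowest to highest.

83.7 kHz, 86.7 kHz, 140.5 kHz

Frequencies that alias to 26.9 kHz are k·fs ± 26.9 kHz for integer k ≥ 0.
k=0: 26.9 kHz.
k=1: 29.9 kHz, 83.7 kHz.
k=2: 86.7 kHz, 140.5 kHz.
k=3: 143.5 kHz, 197.3 kHz.
Within [73.6 kHz, 141.2 kHz]: 83.7 kHz, 86.7 kHz, 140.5 kHz.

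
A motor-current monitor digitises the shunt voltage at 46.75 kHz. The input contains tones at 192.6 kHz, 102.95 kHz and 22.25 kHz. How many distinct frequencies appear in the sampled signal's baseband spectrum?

fs/2 = 23.375 kHz.
192.6 kHz mod fs = 5.6 kHz.
5.6 kHz ≤ fs/2 = 23.375 kHz, appears at 5.6 kHz.
102.95 kHz mod fs = 9.45 kHz.
9.45 kHz ≤ fs/2 = 23.375 kHz, appears at 9.45 kHz.
22.25 kHz ≤ fs/2 = 23.375 kHz, passes unchanged.
Distinct values: {5.6 kHz, 9.45 kHz, 22.25 kHz} → 3.

3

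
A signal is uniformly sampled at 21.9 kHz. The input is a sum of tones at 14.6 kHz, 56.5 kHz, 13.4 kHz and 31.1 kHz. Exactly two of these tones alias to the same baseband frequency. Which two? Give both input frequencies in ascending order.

fs/2 = 10.95 kHz.
14.6 kHz > fs/2 = 10.95 kHz, folds to fs − 14.6 kHz = 7.3 kHz.
56.5 kHz mod fs = 12.7 kHz.
12.7 kHz > fs/2 = 10.95 kHz, folds to fs − 12.7 kHz = 9.2 kHz.
13.4 kHz > fs/2 = 10.95 kHz, folds to fs − 13.4 kHz = 8.5 kHz.
31.1 kHz mod fs = 9.2 kHz.
9.2 kHz ≤ fs/2 = 10.95 kHz, appears at 9.2 kHz.
31.1 kHz and 56.5 kHz both map to 9.2 kHz.

31.1 kHz, 56.5 kHz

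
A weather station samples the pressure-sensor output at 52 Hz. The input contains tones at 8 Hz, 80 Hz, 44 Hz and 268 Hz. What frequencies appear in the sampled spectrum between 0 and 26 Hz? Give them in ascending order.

8 Hz, 24 Hz

fs/2 = 26 Hz.
8 Hz ≤ fs/2 = 26 Hz, passes unchanged.
80 Hz mod fs = 28 Hz.
28 Hz > fs/2 = 26 Hz, folds to fs − 28 Hz = 24 Hz.
44 Hz > fs/2 = 26 Hz, folds to fs − 44 Hz = 8 Hz.
268 Hz mod fs = 8 Hz.
8 Hz ≤ fs/2 = 26 Hz, appears at 8 Hz.
Distinct values: {8 Hz, 24 Hz}.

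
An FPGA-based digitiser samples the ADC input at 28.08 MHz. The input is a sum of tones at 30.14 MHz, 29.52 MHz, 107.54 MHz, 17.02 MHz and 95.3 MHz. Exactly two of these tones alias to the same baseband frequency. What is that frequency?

11.06 MHz

fs/2 = 14.04 MHz.
30.14 MHz mod fs = 2.06 MHz.
2.06 MHz ≤ fs/2 = 14.04 MHz, appears at 2.06 MHz.
29.52 MHz mod fs = 1.44 MHz.
1.44 MHz ≤ fs/2 = 14.04 MHz, appears at 1.44 MHz.
107.54 MHz mod fs = 23.3 MHz.
23.3 MHz > fs/2 = 14.04 MHz, folds to fs − 23.3 MHz = 4.78 MHz.
17.02 MHz > fs/2 = 14.04 MHz, folds to fs − 17.02 MHz = 11.06 MHz.
95.3 MHz mod fs = 11.06 MHz.
11.06 MHz ≤ fs/2 = 14.04 MHz, appears at 11.06 MHz.
17.02 MHz and 95.3 MHz both map to 11.06 MHz.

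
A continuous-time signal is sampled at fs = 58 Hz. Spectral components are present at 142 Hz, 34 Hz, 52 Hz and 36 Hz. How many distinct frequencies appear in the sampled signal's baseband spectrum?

fs/2 = 29 Hz.
142 Hz mod fs = 26 Hz.
26 Hz ≤ fs/2 = 29 Hz, appears at 26 Hz.
34 Hz > fs/2 = 29 Hz, folds to fs − 34 Hz = 24 Hz.
52 Hz > fs/2 = 29 Hz, folds to fs − 52 Hz = 6 Hz.
36 Hz > fs/2 = 29 Hz, folds to fs − 36 Hz = 22 Hz.
Distinct values: {6 Hz, 22 Hz, 24 Hz, 26 Hz} → 4.

4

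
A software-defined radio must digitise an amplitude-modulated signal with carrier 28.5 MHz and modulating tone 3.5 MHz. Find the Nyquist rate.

64 MHz

AM sidebands sit at fc ± fm = 25 MHz and 32 MHz.
Highest-frequency component: 32 MHz.
Nyquist rate = 2 × 32 MHz = 64 MHz.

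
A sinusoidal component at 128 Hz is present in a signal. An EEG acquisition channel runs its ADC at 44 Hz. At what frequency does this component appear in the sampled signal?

4 Hz

128 Hz mod fs = 40 Hz.
40 Hz > fs/2 = 22 Hz, folds to fs − 40 Hz = 4 Hz.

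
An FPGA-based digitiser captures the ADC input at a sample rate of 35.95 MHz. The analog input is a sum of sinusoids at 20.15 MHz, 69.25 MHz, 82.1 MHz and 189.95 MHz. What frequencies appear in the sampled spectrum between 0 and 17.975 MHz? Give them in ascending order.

2.65 MHz, 10.2 MHz, 15.8 MHz

fs/2 = 17.975 MHz.
20.15 MHz > fs/2 = 17.975 MHz, folds to fs − 20.15 MHz = 15.8 MHz.
69.25 MHz mod fs = 33.3 MHz.
33.3 MHz > fs/2 = 17.975 MHz, folds to fs − 33.3 MHz = 2.65 MHz.
82.1 MHz mod fs = 10.2 MHz.
10.2 MHz ≤ fs/2 = 17.975 MHz, appears at 10.2 MHz.
189.95 MHz mod fs = 10.2 MHz.
10.2 MHz ≤ fs/2 = 17.975 MHz, appears at 10.2 MHz.
Distinct values: {2.65 MHz, 10.2 MHz, 15.8 MHz}.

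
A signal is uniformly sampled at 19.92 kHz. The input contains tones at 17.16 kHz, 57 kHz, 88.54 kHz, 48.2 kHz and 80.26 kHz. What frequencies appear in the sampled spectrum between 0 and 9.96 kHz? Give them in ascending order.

fs/2 = 9.96 kHz.
17.16 kHz > fs/2 = 9.96 kHz, folds to fs − 17.16 kHz = 2.76 kHz.
57 kHz mod fs = 17.16 kHz.
17.16 kHz > fs/2 = 9.96 kHz, folds to fs − 17.16 kHz = 2.76 kHz.
88.54 kHz mod fs = 8.86 kHz.
8.86 kHz ≤ fs/2 = 9.96 kHz, appears at 8.86 kHz.
48.2 kHz mod fs = 8.36 kHz.
8.36 kHz ≤ fs/2 = 9.96 kHz, appears at 8.36 kHz.
80.26 kHz mod fs = 0.58 kHz.
0.58 kHz ≤ fs/2 = 9.96 kHz, appears at 0.58 kHz.
Distinct values: {0.58 kHz, 2.76 kHz, 8.36 kHz, 8.86 kHz}.

0.58 kHz, 2.76 kHz, 8.36 kHz, 8.86 kHz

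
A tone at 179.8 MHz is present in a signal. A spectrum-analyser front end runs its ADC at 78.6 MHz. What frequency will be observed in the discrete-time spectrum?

22.6 MHz

179.8 MHz mod fs = 22.6 MHz.
22.6 MHz ≤ fs/2 = 39.3 MHz, appears at 22.6 MHz.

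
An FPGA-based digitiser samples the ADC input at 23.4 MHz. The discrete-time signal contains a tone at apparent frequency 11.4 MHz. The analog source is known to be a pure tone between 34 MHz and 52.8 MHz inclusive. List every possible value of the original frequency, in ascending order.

Frequencies that alias to 11.4 MHz are k·fs ± 11.4 MHz for integer k ≥ 0.
k=0: 11.4 MHz.
k=1: 12 MHz, 34.8 MHz.
k=2: 35.4 MHz, 58.2 MHz.
k=3: 58.8 MHz, 81.6 MHz.
Within [34 MHz, 52.8 MHz]: 34.8 MHz, 35.4 MHz.

34.8 MHz, 35.4 MHz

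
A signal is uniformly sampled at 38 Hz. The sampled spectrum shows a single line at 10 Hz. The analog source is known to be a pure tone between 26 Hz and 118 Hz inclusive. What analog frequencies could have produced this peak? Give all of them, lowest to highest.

Frequencies that alias to 10 Hz are k·fs ± 10 Hz for integer k ≥ 0.
k=0: 10 Hz.
k=1: 28 Hz, 48 Hz.
k=2: 66 Hz, 86 Hz.
k=3: 104 Hz, 124 Hz.
k=4: 142 Hz, 162 Hz.
Within [26 Hz, 118 Hz]: 28 Hz, 48 Hz, 66 Hz, 86 Hz, 104 Hz.

28 Hz, 48 Hz, 66 Hz, 86 Hz, 104 Hz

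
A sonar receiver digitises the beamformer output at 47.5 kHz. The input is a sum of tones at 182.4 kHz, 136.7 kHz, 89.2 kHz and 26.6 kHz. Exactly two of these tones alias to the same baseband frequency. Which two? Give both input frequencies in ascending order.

fs/2 = 23.75 kHz.
182.4 kHz mod fs = 39.9 kHz.
39.9 kHz > fs/2 = 23.75 kHz, folds to fs − 39.9 kHz = 7.6 kHz.
136.7 kHz mod fs = 41.7 kHz.
41.7 kHz > fs/2 = 23.75 kHz, folds to fs − 41.7 kHz = 5.8 kHz.
89.2 kHz mod fs = 41.7 kHz.
41.7 kHz > fs/2 = 23.75 kHz, folds to fs − 41.7 kHz = 5.8 kHz.
26.6 kHz > fs/2 = 23.75 kHz, folds to fs − 26.6 kHz = 20.9 kHz.
89.2 kHz and 136.7 kHz both map to 5.8 kHz.

89.2 kHz, 136.7 kHz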